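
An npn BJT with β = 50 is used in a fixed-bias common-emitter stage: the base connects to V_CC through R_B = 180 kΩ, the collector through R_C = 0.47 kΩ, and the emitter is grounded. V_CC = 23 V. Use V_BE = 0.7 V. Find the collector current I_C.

I_C ≈ 6.2 mA

Base loop: V_CC = I_B·R_B + V_BE, so I_B = (23 − 0.7)/180 kΩ = 0.124 mA.
In the active region I_C = β·I_B = 50 × 0.124 = 6.19 mA.
Collector loop: V_CE = V_CC − I_C·R_C = 23 − 6.19×0.47 = 20.1 V.
Since V_CE = 20.1 V > V_CE(sat) ≈ 0.2 V, the transistor is in the active region as assumed.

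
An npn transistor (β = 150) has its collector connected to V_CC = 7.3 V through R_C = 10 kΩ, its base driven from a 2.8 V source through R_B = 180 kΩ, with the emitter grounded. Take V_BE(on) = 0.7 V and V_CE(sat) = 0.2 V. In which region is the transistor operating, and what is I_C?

saturation; I_C ≈ 0.71 mA

Assume active: I_B = (2.8 − 0.7)/180 = 0.0117 mA, giving I_C = β·I_B = 1.75 mA.
But then V_CE = 7.3 − 1.75×10 = -10.2 V < V_CE(sat) = 0.2 V — impossible in the active region.
So the transistor is saturated. With V_CE = 0.2 V, I_C = (V_CC − 0.2)/R_C = 7.1/10 = 0.71 mA.
Check: β·I_B = 1.75 mA > I_C = 0.71 mA, confirming saturation.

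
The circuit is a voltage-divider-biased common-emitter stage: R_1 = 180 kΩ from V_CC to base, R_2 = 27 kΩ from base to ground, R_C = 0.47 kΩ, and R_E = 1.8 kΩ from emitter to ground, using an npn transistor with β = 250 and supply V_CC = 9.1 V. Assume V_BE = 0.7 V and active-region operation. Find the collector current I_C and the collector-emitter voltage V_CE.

Thevenize the base divider: V_Th = V_CC·R_2/(R_1+R_2) = 9.1×27/207 = 1.19 V, R_Th = R_1‖R_2 = 23.5 kΩ.
Base-emitter loop: V_Th = I_B·R_Th + V_BE + (β+1)I_B·R_E, so I_B = (1.19 − 0.7) / (23.5 + 251×1.8) = 0.00102 mA.
I_C = β·I_B = 250×0.00102 = 0.256 mA, and I_E = (β+1)I_B = 0.257 mA.
V_CE = V_CC − I_C·R_C − I_E·R_E = 9.1 − 0.256×0.47 − 0.257×1.8 = 8.52 V.
V_CE = 8.52 V > 0.2 V confirms active-region operation.

I_C ≈ 0.26 mA, V_CE ≈ 8.5 V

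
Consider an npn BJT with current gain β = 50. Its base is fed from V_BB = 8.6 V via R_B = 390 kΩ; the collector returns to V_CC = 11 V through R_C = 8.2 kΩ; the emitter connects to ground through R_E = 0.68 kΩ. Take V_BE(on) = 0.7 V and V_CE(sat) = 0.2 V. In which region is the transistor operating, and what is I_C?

Assume active. Base-emitter loop: I_B = (V_BB − V_BE)/(R_B + (β+1)R_E) = (8.6 − 0.7)/(390 + 51×0.68) = 0.0186 mA.
I_C = β·I_B = 50×0.0186 = 0.93 mA.
V_CE = V_CC − I_C·R_C − I_E·R_E = 11 − 0.93×8.2 − 0.949×0.68 = 2.73 V > V_CE(sat), so the active-region assumption holds.

active; I_C ≈ 0.93 mA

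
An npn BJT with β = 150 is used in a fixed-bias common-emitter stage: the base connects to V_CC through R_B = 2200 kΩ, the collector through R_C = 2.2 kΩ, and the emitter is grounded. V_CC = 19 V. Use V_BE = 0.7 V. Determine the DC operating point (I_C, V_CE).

I_C ≈ 1.2 mA, V_CE ≈ 16 V

Base loop: V_CC = I_B·R_B + V_BE, so I_B = (19 − 0.7)/2200 kΩ = 0.00832 mA.
In the active region I_C = β·I_B = 150 × 0.00832 = 1.25 mA.
Collector loop: V_CE = V_CC − I_C·R_C = 19 − 1.25×2.2 = 16.3 V.
Since V_CE = 16.3 V > V_CE(sat) ≈ 0.2 V, the transistor is in the active region as assumed.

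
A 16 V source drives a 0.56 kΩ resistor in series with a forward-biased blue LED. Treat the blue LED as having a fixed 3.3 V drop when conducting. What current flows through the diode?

KVL around the loop: 16 = V_D + I·R = 3.3 + I × 0.56 kΩ.
So I = (16 − 3.3) / 0.56 kΩ = 12.7 / 0.56 = 22.7 mA.

I ≈ 23 mA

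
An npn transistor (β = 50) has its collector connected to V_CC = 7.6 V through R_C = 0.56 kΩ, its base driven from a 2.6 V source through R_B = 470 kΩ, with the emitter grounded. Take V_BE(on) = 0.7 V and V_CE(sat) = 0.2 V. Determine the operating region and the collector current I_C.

active; I_C ≈ 0.2 mA

Assume active. Base-emitter loop: I_B = (V_BB − V_BE)/R_B = (2.6 − 0.7)/470 = 0.00404 mA.
I_C = β·I_B = 50×0.00404 = 0.202 mA.
V_CE = V_CC − I_C·R_C = 7.6 − 0.202×0.56 = 7.49 V > V_CE(sat), so the active-region assumption holds.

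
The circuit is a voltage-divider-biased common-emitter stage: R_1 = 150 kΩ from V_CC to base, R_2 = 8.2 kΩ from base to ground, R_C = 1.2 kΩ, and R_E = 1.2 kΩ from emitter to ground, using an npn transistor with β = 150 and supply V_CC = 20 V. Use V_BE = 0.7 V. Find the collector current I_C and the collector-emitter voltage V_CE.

I_C ≈ 0.27 mA, V_CE ≈ 19 V

Thevenize the base divider: V_Th = V_CC·R_2/(R_1+R_2) = 20×8.2/158 = 1.04 V, R_Th = R_1‖R_2 = 7.77 kΩ.
Base-emitter loop: V_Th = I_B·R_Th + V_BE + (β+1)I_B·R_E, so I_B = (1.04 − 0.7) / (7.77 + 151×1.2) = 0.00178 mA.
I_C = β·I_B = 150×0.00178 = 0.267 mA, and I_E = (β+1)I_B = 0.269 mA.
V_CE = V_CC − I_C·R_C − I_E·R_E = 20 − 0.267×1.2 − 0.269×1.2 = 19.4 V.
V_CE = 19.4 V > 0.2 V confirms active-region operation.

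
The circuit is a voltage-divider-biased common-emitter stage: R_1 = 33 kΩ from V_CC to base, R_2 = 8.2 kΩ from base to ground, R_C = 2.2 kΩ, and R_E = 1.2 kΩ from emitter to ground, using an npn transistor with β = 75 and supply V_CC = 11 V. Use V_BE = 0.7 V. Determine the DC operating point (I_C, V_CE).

I_C ≈ 1.1 mA, V_CE ≈ 7.1 V

Thevenize the base divider: V_Th = V_CC·R_2/(R_1+R_2) = 11×8.2/41.2 = 2.19 V, R_Th = R_1‖R_2 = 6.57 kΩ.
Base-emitter loop: V_Th = I_B·R_Th + V_BE + (β+1)I_B·R_E, so I_B = (2.19 − 0.7) / (6.57 + 76×1.2) = 0.0152 mA.
I_C = β·I_B = 75×0.0152 = 1.14 mA, and I_E = (β+1)I_B = 1.16 mA.
V_CE = V_CC − I_C·R_C − I_E·R_E = 11 − 1.14×2.2 − 1.16×1.2 = 7.1 V.
V_CE = 7.1 V > 0.2 V confirms active-region operation.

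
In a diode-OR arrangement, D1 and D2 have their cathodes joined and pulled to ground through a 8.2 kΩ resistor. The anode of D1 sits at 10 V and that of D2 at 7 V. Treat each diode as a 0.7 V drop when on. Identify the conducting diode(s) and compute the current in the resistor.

Only D1 conducts; I_R ≈ 1.1 mA

Assume both conduct. Then node N would need to be at both 10−0.7 = 9.3 V and 7−0.7 = 6.3 V, which is impossible.
Assume only D1 conducts: V_N = 10 − 0.7 = 9.3 V, so I_R = 9.3/8.2 = 1.13 mA.
Check D2: its anode-to-cathode voltage is 7 − 9.3 = -2.3 V < 0.7 V, so it is off. The assumption is consistent.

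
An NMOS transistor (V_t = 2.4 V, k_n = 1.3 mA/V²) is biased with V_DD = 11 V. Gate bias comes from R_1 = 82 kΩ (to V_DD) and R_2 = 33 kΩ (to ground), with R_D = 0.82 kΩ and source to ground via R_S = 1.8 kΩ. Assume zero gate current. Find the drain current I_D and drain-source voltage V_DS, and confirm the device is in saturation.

V_G = V_DD·R_2/(R_1+R_2) = 11×33/115 = 3.16 V.
Assume saturation: I_D = (k_n/2)(V_GS − V_t)² with V_GS = V_G − I_D·R_S = 3.16 − 1.8·I_D.
Substituting gives 2.11·I_D² − 2.77·I_D + 0.372 = 0, with roots I_D = 0.152 or 1.16 mA.
The root I_D = 1.16 mA gives V_GS = 1.06 V ≤ V_t, so take I_D = 0.152 mA.
Then V_GS = 2.88 V and V_DS = V_DD − I_D(R_D+R_S) = 11 − 0.152×2.62 = 10.6 V.
Saturation requires V_DS ≥ V_GS − V_t = 0.483 V; 10.6 ≥ 0.483 ✓.

I_D ≈ 0.15 mA, V_DS ≈ 11 V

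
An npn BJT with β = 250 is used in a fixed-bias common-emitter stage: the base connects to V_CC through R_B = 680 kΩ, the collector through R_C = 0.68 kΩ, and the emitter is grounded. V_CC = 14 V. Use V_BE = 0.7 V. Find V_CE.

V_CE ≈ 11 V

Base loop: V_CC = I_B·R_B + V_BE, so I_B = (14 − 0.7)/680 kΩ = 0.0196 mA.
In the active region I_C = β·I_B = 250 × 0.0196 = 4.89 mA.
Collector loop: V_CE = V_CC − I_C·R_C = 14 − 4.89×0.68 = 10.7 V.
Since V_CE = 10.7 V > V_CE(sat) ≈ 0.2 V, the transistor is in the active region as assumed.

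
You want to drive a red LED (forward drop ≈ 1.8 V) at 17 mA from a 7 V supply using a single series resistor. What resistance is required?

R ≈ 0.31 kΩ

The resistor drops V_S − V_D = 7 − 1.8 = 5.2 V at 17 mA.
R = 5.2 V / 17 mA = 0.306 kΩ.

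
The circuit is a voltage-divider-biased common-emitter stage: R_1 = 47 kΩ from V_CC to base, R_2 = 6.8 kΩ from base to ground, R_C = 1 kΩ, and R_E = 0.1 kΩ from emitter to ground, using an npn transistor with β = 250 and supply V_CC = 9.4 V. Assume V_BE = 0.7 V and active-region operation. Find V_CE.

Thevenize the base divider: V_Th = V_CC·R_2/(R_1+R_2) = 9.4×6.8/53.8 = 1.19 V, R_Th = R_1‖R_2 = 5.94 kΩ.
Base-emitter loop: V_Th = I_B·R_Th + V_BE + (β+1)I_B·R_E, so I_B = (1.19 − 0.7) / (5.94 + 251×0.1) = 0.0157 mA.
I_C = β·I_B = 250×0.0157 = 3.93 mA, and I_E = (β+1)I_B = 3.95 mA.
V_CE = V_CC − I_C·R_C − I_E·R_E = 9.4 − 3.93×1 − 3.95×0.1 = 5.07 V.
V_CE = 5.07 V > 0.2 V confirms active-region operation.

V_CE ≈ 5.1 V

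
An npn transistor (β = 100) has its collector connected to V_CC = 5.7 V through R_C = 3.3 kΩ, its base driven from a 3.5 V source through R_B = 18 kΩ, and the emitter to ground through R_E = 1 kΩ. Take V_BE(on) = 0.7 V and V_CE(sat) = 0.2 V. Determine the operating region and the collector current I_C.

Assume active: I_B = (3.5 − 0.7)/(18 + 101×1) = 0.0235 mA, I_C = β·I_B = 2.35 mA.
Then V_CE = 5.7 − 2.35×3.3 − 2.38×1 = -4.44 V < 0.2 V — the active assumption fails.
Re-solve with V_CE = 0.2 V. KCL at the emitter: V_E/R_E = (V_BB−0.7−V_E)/R_B + (V_CC−0.2−V_E)/R_C, giving V_E = 1.34 V.
I_C = (V_CC − 0.2 − V_E)/R_C = (5.5 − 1.34)/3.3 = 1.26 mA.
Check: I_B = (2.8 − 1.34)/18 = 0.081 mA, and β·I_B = 8.1 mA > I_C, confirming saturation.

saturation; I_C ≈ 1.3 mA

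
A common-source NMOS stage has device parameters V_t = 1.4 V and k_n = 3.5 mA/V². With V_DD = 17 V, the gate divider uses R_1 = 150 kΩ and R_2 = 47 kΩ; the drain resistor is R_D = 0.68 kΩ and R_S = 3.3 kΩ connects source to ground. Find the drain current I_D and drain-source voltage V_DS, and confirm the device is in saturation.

V_G = V_DD·R_2/(R_1+R_2) = 17×47/197 = 4.06 V.
Assume saturation: I_D = (k_n/2)(V_GS − V_t)² with V_GS = V_G − I_D·R_S = 4.06 − 3.3·I_D.
Substituting gives 19.1·I_D² − 31.7·I_D + 12.3 = 0, with roots I_D = 0.624 or 1.04 mA.
The root I_D = 1.04 mA gives V_GS = 0.63 V ≤ V_t, so take I_D = 0.624 mA.
Then V_GS = 2 V and V_DS = V_DD − I_D(R_D+R_S) = 17 − 0.624×3.98 = 14.5 V.
Saturation requires V_DS ≥ V_GS − V_t = 0.597 V; 14.5 ≥ 0.597 ✓.

I_D ≈ 0.62 mA, V_DS ≈ 15 V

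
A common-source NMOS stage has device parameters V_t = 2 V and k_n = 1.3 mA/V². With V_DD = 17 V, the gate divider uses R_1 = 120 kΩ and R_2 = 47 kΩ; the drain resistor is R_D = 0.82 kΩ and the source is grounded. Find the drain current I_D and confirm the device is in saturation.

V_G = V_DD·R_2/(R_1+R_2) = 17×47/167 = 4.78 V. With the source grounded, V_GS = V_G = 4.78 V.
Assume saturation: I_D = (k_n/2)(V_GS − V_t)² = (1.3/2)×(4.78 − 2)² = 0.65×2.78² = 5.04 mA.
V_DS = V_DD − I_D·R_D = 17 − 5.04×0.82 = 12.9 V.
Saturation requires V_DS ≥ V_GS − V_t = 2.78 V; 12.9 ≥ 2.78 ✓.

I_D ≈ 5 mA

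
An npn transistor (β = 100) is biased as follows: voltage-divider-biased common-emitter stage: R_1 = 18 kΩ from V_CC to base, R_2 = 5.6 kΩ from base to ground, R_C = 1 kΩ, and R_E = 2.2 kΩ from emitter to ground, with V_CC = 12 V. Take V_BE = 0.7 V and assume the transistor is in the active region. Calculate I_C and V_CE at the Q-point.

Thevenize the base divider: V_Th = V_CC·R_2/(R_1+R_2) = 12×5.6/23.6 = 2.85 V, R_Th = R_1‖R_2 = 4.27 kΩ.
Base-emitter loop: V_Th = I_B·R_Th + V_BE + (β+1)I_B·R_E, so I_B = (2.85 − 0.7) / (4.27 + 101×2.2) = 0.00948 mA.
I_C = β·I_B = 100×0.00948 = 0.948 mA, and I_E = (β+1)I_B = 0.958 mA.
V_CE = V_CC − I_C·R_C − I_E·R_E = 12 − 0.948×1 − 0.958×2.2 = 8.94 V.
V_CE = 8.94 V > 0.2 V confirms active-region operation.

I_C ≈ 0.95 mA, V_CE ≈ 8.9 V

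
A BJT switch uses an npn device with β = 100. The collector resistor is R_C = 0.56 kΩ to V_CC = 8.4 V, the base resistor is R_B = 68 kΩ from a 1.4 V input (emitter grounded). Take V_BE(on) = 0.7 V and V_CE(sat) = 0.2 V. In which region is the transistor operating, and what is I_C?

active; I_C ≈ 1 mA

Assume active. Base-emitter loop: I_B = (V_BB − V_BE)/R_B = (1.4 − 0.7)/68 = 0.0103 mA.
I_C = β·I_B = 100×0.0103 = 1.03 mA.
V_CE = V_CC − I_C·R_C = 8.4 − 1.03×0.56 = 7.82 V > V_CE(sat), so the active-region assumption holds.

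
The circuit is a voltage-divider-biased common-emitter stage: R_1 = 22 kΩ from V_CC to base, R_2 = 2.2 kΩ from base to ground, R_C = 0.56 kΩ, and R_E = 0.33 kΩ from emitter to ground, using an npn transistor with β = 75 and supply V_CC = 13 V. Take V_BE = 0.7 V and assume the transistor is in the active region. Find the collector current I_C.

Thevenize the base divider: V_Th = V_CC·R_2/(R_1+R_2) = 13×2.2/24.2 = 1.18 V, R_Th = R_1‖R_2 = 2 kΩ.
Base-emitter loop: V_Th = I_B·R_Th + V_BE + (β+1)I_B·R_E, so I_B = (1.18 − 0.7) / (2 + 76×0.33) = 0.0178 mA.
I_C = β·I_B = 75×0.0178 = 1.33 mA, and I_E = (β+1)I_B = 1.35 mA.
V_CE = V_CC − I_C·R_C − I_E·R_E = 13 − 1.33×0.56 − 1.35×0.33 = 11.8 V.
V_CE = 11.8 V > 0.2 V confirms active-region operation.

I_C ≈ 1.3 mA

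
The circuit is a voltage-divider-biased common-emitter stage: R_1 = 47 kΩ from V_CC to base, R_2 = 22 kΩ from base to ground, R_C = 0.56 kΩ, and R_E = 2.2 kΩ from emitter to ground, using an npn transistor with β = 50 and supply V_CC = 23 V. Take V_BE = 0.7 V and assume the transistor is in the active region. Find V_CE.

Thevenize the base divider: V_Th = V_CC·R_2/(R_1+R_2) = 23×22/69 = 7.33 V, R_Th = R_1‖R_2 = 15 kΩ.
Base-emitter loop: V_Th = I_B·R_Th + V_BE + (β+1)I_B·R_E, so I_B = (7.33 − 0.7) / (15 + 51×2.2) = 0.0522 mA.
I_C = β·I_B = 50×0.0522 = 2.61 mA, and I_E = (β+1)I_B = 2.66 mA.
V_CE = V_CC − I_C·R_C − I_E·R_E = 23 − 2.61×0.56 − 2.66×2.2 = 15.7 V.
V_CE = 15.7 V > 0.2 V confirms active-region operation.

V_CE ≈ 16 V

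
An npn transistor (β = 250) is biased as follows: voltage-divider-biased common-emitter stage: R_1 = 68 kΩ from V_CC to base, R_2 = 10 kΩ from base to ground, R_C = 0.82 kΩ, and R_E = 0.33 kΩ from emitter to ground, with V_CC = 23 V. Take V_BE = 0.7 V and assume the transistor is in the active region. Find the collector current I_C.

Thevenize the base divider: V_Th = V_CC·R_2/(R_1+R_2) = 23×10/78 = 2.95 V, R_Th = R_1‖R_2 = 8.72 kΩ.
Base-emitter loop: V_Th = I_B·R_Th + V_BE + (β+1)I_B·R_E, so I_B = (2.95 − 0.7) / (8.72 + 251×0.33) = 0.0246 mA.
I_C = β·I_B = 250×0.0246 = 6.14 mA, and I_E = (β+1)I_B = 6.17 mA.
V_CE = V_CC − I_C·R_C − I_E·R_E = 23 − 6.14×0.82 − 6.17×0.33 = 15.9 V.
V_CE = 15.9 V > 0.2 V confirms active-region operation.

I_C ≈ 6.1 mA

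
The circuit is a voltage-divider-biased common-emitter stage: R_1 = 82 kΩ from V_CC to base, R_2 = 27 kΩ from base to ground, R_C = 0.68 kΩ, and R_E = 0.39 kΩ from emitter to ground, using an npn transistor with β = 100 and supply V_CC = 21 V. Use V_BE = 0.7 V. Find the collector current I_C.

Thevenize the base divider: V_Th = V_CC·R_2/(R_1+R_2) = 21×27/109 = 5.2 V, R_Th = R_1‖R_2 = 20.3 kΩ.
Base-emitter loop: V_Th = I_B·R_Th + V_BE + (β+1)I_B·R_E, so I_B = (5.2 − 0.7) / (20.3 + 101×0.39) = 0.0754 mA.
I_C = β·I_B = 100×0.0754 = 7.54 mA, and I_E = (β+1)I_B = 7.62 mA.
V_CE = V_CC − I_C·R_C − I_E·R_E = 21 − 7.54×0.68 − 7.62×0.39 = 12.9 V.
V_CE = 12.9 V > 0.2 V confirms active-region operation.

I_C ≈ 7.5 mA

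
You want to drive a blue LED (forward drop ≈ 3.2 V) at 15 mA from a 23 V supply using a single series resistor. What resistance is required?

The resistor drops V_S − V_D = 23 − 3.2 = 19.8 V at 15 mA.
R = 19.8 V / 15 mA = 1.32 kΩ.

R ≈ 1.3 kΩ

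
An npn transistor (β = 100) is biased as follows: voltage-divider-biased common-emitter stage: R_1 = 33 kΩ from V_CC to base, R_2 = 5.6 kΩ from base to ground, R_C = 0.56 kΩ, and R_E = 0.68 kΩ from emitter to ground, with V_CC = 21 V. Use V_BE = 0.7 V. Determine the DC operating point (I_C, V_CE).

I_C ≈ 3.2 mA, V_CE ≈ 17 V

Thevenize the base divider: V_Th = V_CC·R_2/(R_1+R_2) = 21×5.6/38.6 = 3.05 V, R_Th = R_1‖R_2 = 4.79 kΩ.
Base-emitter loop: V_Th = I_B·R_Th + V_BE + (β+1)I_B·R_E, so I_B = (3.05 − 0.7) / (4.79 + 101×0.68) = 0.0319 mA.
I_C = β·I_B = 100×0.0319 = 3.19 mA, and I_E = (β+1)I_B = 3.23 mA.
V_CE = V_CC − I_C·R_C − I_E·R_E = 21 − 3.19×0.56 − 3.23×0.68 = 17 V.
V_CE = 17 V > 0.2 V confirms active-region operation.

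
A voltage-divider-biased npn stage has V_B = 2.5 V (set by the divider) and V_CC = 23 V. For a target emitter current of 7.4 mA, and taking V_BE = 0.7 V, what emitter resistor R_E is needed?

V_E = V_B − V_BE = 2.5 − 0.7 = 1.8 V.
R_E = V_E / I_E = 1.8 / 7.4 = 0.243 kΩ.

R_E ≈ 0.24 kΩ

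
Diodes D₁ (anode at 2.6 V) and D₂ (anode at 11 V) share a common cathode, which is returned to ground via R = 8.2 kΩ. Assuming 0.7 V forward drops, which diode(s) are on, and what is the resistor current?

Only D₂ conducts; I_R ≈ 1.3 mA

Assume both conduct. Then node N would need to be at both 2.6−0.7 = 1.9 V and 11−0.7 = 10.3 V, which is impossible.
Assume only D₂ conducts: V_N = 11 − 0.7 = 10.3 V, so I_R = 10.3/8.2 = 1.26 mA.
Check D₁: its anode-to-cathode voltage is 2.6 − 10.3 = -7.7 V < 0.7 V, so it is off. The assumption is consistent.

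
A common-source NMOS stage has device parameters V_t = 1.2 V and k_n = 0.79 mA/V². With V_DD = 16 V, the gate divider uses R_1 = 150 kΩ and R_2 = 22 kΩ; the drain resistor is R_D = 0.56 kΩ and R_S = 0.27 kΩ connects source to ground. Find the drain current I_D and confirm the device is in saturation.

I_D ≈ 0.24 mA

V_G = V_DD·R_2/(R_1+R_2) = 16×22/172 = 2.05 V.
Assume saturation: I_D = (k_n/2)(V_GS − V_t)² with V_GS = V_G − I_D·R_S = 2.05 − 0.27·I_D.
Substituting gives 0.0288·I_D² − 1.18·I_D + 0.283 = 0, with roots I_D = 0.241 or 40.8 mA.
The root I_D = 40.8 mA gives V_GS = -8.96 V ≤ V_t, so take I_D = 0.241 mA.
Then V_GS = 1.98 V and V_DS = V_DD − I_D(R_D+R_S) = 16 − 0.241×0.83 = 15.8 V.
Saturation requires V_DS ≥ V_GS − V_t = 0.781 V; 15.8 ≥ 0.781 ✓.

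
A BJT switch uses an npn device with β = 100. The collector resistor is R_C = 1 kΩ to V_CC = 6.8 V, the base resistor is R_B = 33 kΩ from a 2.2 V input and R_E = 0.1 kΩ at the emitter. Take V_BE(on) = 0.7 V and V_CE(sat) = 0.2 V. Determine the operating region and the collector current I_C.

active; I_C ≈ 3.5 mA

Assume active. Base-emitter loop: I_B = (V_BB − V_BE)/(R_B + (β+1)R_E) = (2.2 − 0.7)/(33 + 101×0.1) = 0.0348 mA.
I_C = β·I_B = 100×0.0348 = 3.48 mA.
V_CE = V_CC − I_C·R_C − I_E·R_E = 6.8 − 3.48×1 − 3.52×0.1 = 2.97 V > V_CE(sat), so the active-region assumption holds.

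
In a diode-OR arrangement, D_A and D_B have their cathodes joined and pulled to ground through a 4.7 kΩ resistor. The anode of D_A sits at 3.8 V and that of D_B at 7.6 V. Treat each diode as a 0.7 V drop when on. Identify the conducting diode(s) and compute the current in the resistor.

Only D_B conducts; I_R ≈ 1.5 mA

Assume both conduct. Then node N would need to be at both 3.8−0.7 = 3.1 V and 7.6−0.7 = 6.9 V, which is impossible.
Assume only D_B conducts: V_N = 7.6 − 0.7 = 6.9 V, so I_R = 6.9/4.7 = 1.47 mA.
Check D_A: its anode-to-cathode voltage is 3.8 − 6.9 = -3.1 V < 0.7 V, so it is off. The assumption is consistent.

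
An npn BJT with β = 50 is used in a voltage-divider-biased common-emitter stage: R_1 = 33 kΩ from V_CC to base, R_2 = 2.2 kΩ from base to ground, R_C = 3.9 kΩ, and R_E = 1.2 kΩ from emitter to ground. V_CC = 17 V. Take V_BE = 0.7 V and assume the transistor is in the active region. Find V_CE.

Thevenize the base divider: V_Th = V_CC·R_2/(R_1+R_2) = 17×2.2/35.2 = 1.06 V, R_Th = R_1‖R_2 = 2.06 kΩ.
Base-emitter loop: V_Th = I_B·R_Th + V_BE + (β+1)I_B·R_E, so I_B = (1.06 − 0.7) / (2.06 + 51×1.2) = 0.00573 mA.
I_C = β·I_B = 50×0.00573 = 0.287 mA, and I_E = (β+1)I_B = 0.292 mA.
V_CE = V_CC − I_C·R_C − I_E·R_E = 17 − 0.287×3.9 − 0.292×1.2 = 15.5 V.
V_CE = 15.5 V > 0.2 V confirms active-region operation.

V_CE ≈ 16 V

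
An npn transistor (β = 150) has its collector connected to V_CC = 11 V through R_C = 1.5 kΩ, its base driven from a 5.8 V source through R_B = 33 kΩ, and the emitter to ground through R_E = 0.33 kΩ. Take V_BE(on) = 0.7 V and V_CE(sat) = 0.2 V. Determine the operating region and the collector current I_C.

saturation; I_C ≈ 5.9 mA

Assume active: I_B = (5.8 − 0.7)/(33 + 151×0.33) = 0.0616 mA, I_C = β·I_B = 9.24 mA.
Then V_CE = 11 − 9.24×1.5 − 9.3×0.33 = -5.92 V < 0.2 V — the active assumption fails.
Re-solve with V_CE = 0.2 V. KCL at the emitter: V_E/R_E = (V_BB−0.7−V_E)/R_B + (V_CC−0.2−V_E)/R_C, giving V_E = 1.97 V.
I_C = (V_CC − 0.2 − V_E)/R_C = (10.8 − 1.97)/1.5 = 5.88 mA.
Check: I_B = (5.1 − 1.97)/33 = 0.0948 mA, and β·I_B = 14.2 mA > I_C, confirming saturation.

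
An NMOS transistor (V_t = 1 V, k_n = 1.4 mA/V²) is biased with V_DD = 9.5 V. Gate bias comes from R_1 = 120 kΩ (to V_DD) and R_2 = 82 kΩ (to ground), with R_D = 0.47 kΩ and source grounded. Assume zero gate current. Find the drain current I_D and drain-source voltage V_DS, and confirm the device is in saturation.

V_G = V_DD·R_2/(R_1+R_2) = 9.5×82/202 = 3.86 V. With the source grounded, V_GS = V_G = 3.86 V.
Assume saturation: I_D = (k_n/2)(V_GS − V_t)² = (1.4/2)×(3.86 − 1)² = 0.7×2.86² = 5.71 mA.
V_DS = V_DD − I_D·R_D = 9.5 − 5.71×0.47 = 6.82 V.
Saturation requires V_DS ≥ V_GS − V_t = 2.86 V; 6.82 ≥ 2.86 ✓.

I_D ≈ 5.7 mA, V_DS ≈ 6.8 V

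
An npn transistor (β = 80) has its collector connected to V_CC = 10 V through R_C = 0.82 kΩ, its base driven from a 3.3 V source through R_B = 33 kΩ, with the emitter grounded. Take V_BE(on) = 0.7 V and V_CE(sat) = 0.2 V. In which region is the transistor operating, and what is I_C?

active; I_C ≈ 6.3 mA

Assume active. Base-emitter loop: I_B = (V_BB − V_BE)/R_B = (3.3 − 0.7)/33 = 0.0788 mA.
I_C = β·I_B = 80×0.0788 = 6.3 mA.
V_CE = V_CC − I_C·R_C = 10 − 6.3×0.82 = 4.83 V > V_CE(sat), so the active-region assumption holds.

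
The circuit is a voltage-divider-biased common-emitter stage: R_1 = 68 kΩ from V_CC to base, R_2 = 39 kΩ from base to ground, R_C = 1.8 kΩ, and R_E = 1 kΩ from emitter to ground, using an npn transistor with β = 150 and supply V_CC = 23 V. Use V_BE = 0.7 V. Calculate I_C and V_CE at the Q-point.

I_C ≈ 6.6 mA, V_CE ≈ 4.6 V

Thevenize the base divider: V_Th = V_CC·R_2/(R_1+R_2) = 23×39/107 = 8.38 V, R_Th = R_1‖R_2 = 24.8 kΩ.
Base-emitter loop: V_Th = I_B·R_Th + V_BE + (β+1)I_B·R_E, so I_B = (8.38 − 0.7) / (24.8 + 151×1) = 0.0437 mA.
I_C = β·I_B = 150×0.0437 = 6.56 mA, and I_E = (β+1)I_B = 6.6 mA.
V_CE = V_CC − I_C·R_C − I_E·R_E = 23 − 6.56×1.8 − 6.6×1 = 4.6 V.
V_CE = 4.6 V > 0.2 V confirms active-region operation.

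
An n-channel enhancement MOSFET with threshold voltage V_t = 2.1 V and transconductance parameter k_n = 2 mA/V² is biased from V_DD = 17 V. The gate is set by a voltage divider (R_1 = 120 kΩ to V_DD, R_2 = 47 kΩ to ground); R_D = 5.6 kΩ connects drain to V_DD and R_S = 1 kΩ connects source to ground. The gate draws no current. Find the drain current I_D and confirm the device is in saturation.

V_G = V_DD·R_2/(R_1+R_2) = 17×47/167 = 4.78 V.
Assume saturation: I_D = (k_n/2)(V_GS − V_t)² with V_GS = V_G − I_D·R_S = 4.78 − 1·I_D.
Substituting gives 1·I_D² − 6.37·I_D + 7.21 = 0, with roots I_D = 1.47 or 4.9 mA.
The root I_D = 4.9 mA gives V_GS = -0.113 V ≤ V_t, so take I_D = 1.47 mA.
Then V_GS = 3.31 V and V_DS = V_DD − I_D(R_D+R_S) = 17 − 1.47×6.6 = 7.29 V.
Saturation requires V_DS ≥ V_GS − V_t = 1.21 V; 7.29 ≥ 1.21 ✓.

I_D ≈ 1.5 mA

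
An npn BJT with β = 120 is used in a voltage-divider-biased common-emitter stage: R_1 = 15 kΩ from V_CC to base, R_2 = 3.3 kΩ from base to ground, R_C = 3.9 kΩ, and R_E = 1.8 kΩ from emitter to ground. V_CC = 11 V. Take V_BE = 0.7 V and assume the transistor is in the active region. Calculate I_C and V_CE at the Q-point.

Thevenize the base divider: V_Th = V_CC·R_2/(R_1+R_2) = 11×3.3/18.3 = 1.98 V, R_Th = R_1‖R_2 = 2.7 kΩ.
Base-emitter loop: V_Th = I_B·R_Th + V_BE + (β+1)I_B·R_E, so I_B = (1.98 − 0.7) / (2.7 + 121×1.8) = 0.00582 mA.
I_C = β·I_B = 120×0.00582 = 0.699 mA, and I_E = (β+1)I_B = 0.704 mA.
V_CE = V_CC − I_C·R_C − I_E·R_E = 11 − 0.699×3.9 − 0.704×1.8 = 7.01 V.
V_CE = 7.01 V > 0.2 V confirms active-region operation.

I_C ≈ 0.7 mA, V_CE ≈ 7 V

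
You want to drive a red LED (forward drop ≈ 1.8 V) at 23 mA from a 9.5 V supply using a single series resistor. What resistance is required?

R ≈ 0.33 kΩ

The resistor drops V_S − V_D = 9.5 − 1.8 = 7.7 V at 23 mA.
R = 7.7 V / 23 mA = 0.335 kΩ.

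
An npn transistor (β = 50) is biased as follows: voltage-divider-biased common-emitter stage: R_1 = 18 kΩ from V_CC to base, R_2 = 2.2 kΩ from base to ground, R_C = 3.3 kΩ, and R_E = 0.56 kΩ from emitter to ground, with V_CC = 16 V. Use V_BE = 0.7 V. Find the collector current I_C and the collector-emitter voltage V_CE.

I_C ≈ 1.7 mA, V_CE ≈ 9.4 V

Thevenize the base divider: V_Th = V_CC·R_2/(R_1+R_2) = 16×2.2/20.2 = 1.74 V, R_Th = R_1‖R_2 = 1.96 kΩ.
Base-emitter loop: V_Th = I_B·R_Th + V_BE + (β+1)I_B·R_E, so I_B = (1.74 − 0.7) / (1.96 + 51×0.56) = 0.0342 mA.
I_C = β·I_B = 50×0.0342 = 1.71 mA, and I_E = (β+1)I_B = 1.74 mA.
V_CE = V_CC − I_C·R_C − I_E·R_E = 16 − 1.71×3.3 − 1.74×0.56 = 9.39 V.
V_CE = 9.39 V > 0.2 V confirms active-region operation.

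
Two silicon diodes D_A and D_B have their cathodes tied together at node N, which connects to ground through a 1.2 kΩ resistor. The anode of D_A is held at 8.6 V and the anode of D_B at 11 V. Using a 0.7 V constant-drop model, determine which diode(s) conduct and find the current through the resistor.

Assume both conduct. Then node N would need to be at both 8.6−0.7 = 7.9 V and 11−0.7 = 10.3 V, which is impossible.
Assume only D_B conducts: V_N = 11 − 0.7 = 10.3 V, so I_R = 10.3/1.2 = 8.58 mA.
Check D_A: its anode-to-cathode voltage is 8.6 − 10.3 = -1.7 V < 0.7 V, so it is off. The assumption is consistent.

Only D_B conducts; I_R ≈ 8.6 mA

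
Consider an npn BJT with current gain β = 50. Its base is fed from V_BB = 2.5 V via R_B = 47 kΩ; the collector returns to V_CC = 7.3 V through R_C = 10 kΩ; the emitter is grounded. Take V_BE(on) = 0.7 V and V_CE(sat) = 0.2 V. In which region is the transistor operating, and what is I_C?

saturation; I_C ≈ 0.71 mA

Assume active: I_B = (2.5 − 0.7)/47 = 0.0383 mA, giving I_C = β·I_B = 1.91 mA.
But then V_CE = 7.3 − 1.91×10 = -11.8 V < V_CE(sat) = 0.2 V — impossible in the active region.
So the transistor is saturated. With V_CE = 0.2 V, I_C = (V_CC − 0.2)/R_C = 7.1/10 = 0.71 mA.
Check: β·I_B = 1.91 mA > I_C = 0.71 mA, confirming saturation.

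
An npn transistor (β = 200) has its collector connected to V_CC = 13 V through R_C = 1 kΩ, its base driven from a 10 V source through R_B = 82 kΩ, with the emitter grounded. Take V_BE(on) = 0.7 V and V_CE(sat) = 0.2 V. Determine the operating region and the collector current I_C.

Assume active: I_B = (10 − 0.7)/82 = 0.113 mA, giving I_C = β·I_B = 22.7 mA.
But then V_CE = 13 − 22.7×1 = -9.68 V < V_CE(sat) = 0.2 V — impossible in the active region.
So the transistor is saturated. With V_CE = 0.2 V, I_C = (V_CC − 0.2)/R_C = 12.8/1 = 12.8 mA.
Check: β·I_B = 22.7 mA > I_C = 12.8 mA, confirming saturation.

saturation; I_C ≈ 13 mA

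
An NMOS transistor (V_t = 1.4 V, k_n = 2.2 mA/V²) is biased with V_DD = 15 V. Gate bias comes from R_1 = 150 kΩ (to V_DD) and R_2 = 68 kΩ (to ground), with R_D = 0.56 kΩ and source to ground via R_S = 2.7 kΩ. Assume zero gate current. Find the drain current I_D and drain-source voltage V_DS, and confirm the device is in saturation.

V_G = V_DD·R_2/(R_1+R_2) = 15×68/218 = 4.68 V.
Assume saturation: I_D = (k_n/2)(V_GS − V_t)² with V_GS = V_G − I_D·R_S = 4.68 − 2.7·I_D.
Substituting gives 8.02·I_D² − 20.5·I_D + 11.8 = 0, with roots I_D = 0.883 or 1.67 mA.
The root I_D = 1.67 mA gives V_GS = 0.168 V ≤ V_t, so take I_D = 0.883 mA.
Then V_GS = 2.3 V and V_DS = V_DD − I_D(R_D+R_S) = 15 − 0.883×3.26 = 12.1 V.
Saturation requires V_DS ≥ V_GS − V_t = 0.896 V; 12.1 ≥ 0.896 ✓.

I_D ≈ 0.88 mA, V_DS ≈ 12 V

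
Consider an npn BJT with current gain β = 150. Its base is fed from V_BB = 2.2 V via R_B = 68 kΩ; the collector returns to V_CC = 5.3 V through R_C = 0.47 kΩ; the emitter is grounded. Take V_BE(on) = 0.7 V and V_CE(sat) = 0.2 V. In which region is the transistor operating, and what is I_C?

active; I_C ≈ 3.3 mA

Assume active. Base-emitter loop: I_B = (V_BB − V_BE)/R_B = (2.2 − 0.7)/68 = 0.0221 mA.
I_C = β·I_B = 150×0.0221 = 3.31 mA.
V_CE = V_CC − I_C·R_C = 5.3 − 3.31×0.47 = 3.74 V > V_CE(sat), so the active-region assumption holds.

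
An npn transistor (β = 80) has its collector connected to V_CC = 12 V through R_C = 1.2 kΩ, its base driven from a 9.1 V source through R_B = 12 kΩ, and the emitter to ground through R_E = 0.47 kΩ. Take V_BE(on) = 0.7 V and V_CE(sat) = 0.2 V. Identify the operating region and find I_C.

Assume active: I_B = (9.1 − 0.7)/(12 + 81×0.47) = 0.168 mA, I_C = β·I_B = 13.4 mA.
Then V_CE = 12 − 13.4×1.2 − 13.6×0.47 = -10.5 V < 0.2 V — the active assumption fails.
Re-solve with V_CE = 0.2 V. KCL at the emitter: V_E/R_E = (V_BB−0.7−V_E)/R_B + (V_CC−0.2−V_E)/R_C, giving V_E = 3.46 V.
I_C = (V_CC − 0.2 − V_E)/R_C = (11.8 − 3.46)/1.2 = 6.95 mA.
Check: I_B = (8.4 − 3.46)/12 = 0.412 mA, and β·I_B = 32.9 mA > I_C, confirming saturation.

saturation; I_C ≈ 7 mA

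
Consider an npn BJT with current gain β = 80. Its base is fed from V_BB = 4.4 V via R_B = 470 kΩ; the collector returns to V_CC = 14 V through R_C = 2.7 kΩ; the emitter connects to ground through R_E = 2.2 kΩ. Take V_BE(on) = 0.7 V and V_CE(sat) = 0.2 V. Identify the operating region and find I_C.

Assume active. Base-emitter loop: I_B = (V_BB − V_BE)/(R_B + (β+1)R_E) = (4.4 − 0.7)/(470 + 81×2.2) = 0.00571 mA.
I_C = β·I_B = 80×0.00571 = 0.457 mA.
V_CE = V_CC − I_C·R_C − I_E·R_E = 14 − 0.457×2.7 − 0.462×2.2 = 11.7 V > V_CE(sat), so the active-region assumption holds.

active; I_C ≈ 0.46 mA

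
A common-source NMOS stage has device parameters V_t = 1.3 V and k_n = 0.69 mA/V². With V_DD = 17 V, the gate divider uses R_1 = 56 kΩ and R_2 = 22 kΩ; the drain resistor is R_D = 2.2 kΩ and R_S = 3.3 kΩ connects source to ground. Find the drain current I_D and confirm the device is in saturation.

I_D ≈ 0.64 mA

V_G = V_DD·R_2/(R_1+R_2) = 17×22/78 = 4.79 V.
Assume saturation: I_D = (k_n/2)(V_GS − V_t)² with V_GS = V_G − I_D·R_S = 4.79 − 3.3·I_D.
Substituting gives 3.76·I_D² − 8.96·I_D + 4.21 = 0, with roots I_D = 0.645 or 1.74 mA.
The root I_D = 1.74 mA gives V_GS = -0.945 V ≤ V_t, so take I_D = 0.645 mA.
Then V_GS = 2.67 V and V_DS = V_DD − I_D(R_D+R_S) = 17 − 0.645×5.5 = 13.5 V.
Saturation requires V_DS ≥ V_GS − V_t = 1.37 V; 13.5 ≥ 1.37 ✓.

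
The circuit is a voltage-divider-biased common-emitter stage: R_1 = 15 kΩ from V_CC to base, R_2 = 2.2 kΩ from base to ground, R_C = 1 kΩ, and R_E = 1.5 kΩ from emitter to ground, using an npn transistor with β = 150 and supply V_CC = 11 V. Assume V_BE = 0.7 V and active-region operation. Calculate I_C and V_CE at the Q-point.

I_C ≈ 0.46 mA, V_CE ≈ 9.8 V

Thevenize the base divider: V_Th = V_CC·R_2/(R_1+R_2) = 11×2.2/17.2 = 1.41 V, R_Th = R_1‖R_2 = 1.92 kΩ.
Base-emitter loop: V_Th = I_B·R_Th + V_BE + (β+1)I_B·R_E, so I_B = (1.41 − 0.7) / (1.92 + 151×1.5) = 0.0031 mA.
I_C = β·I_B = 150×0.0031 = 0.464 mA, and I_E = (β+1)I_B = 0.467 mA.
V_CE = V_CC − I_C·R_C − I_E·R_E = 11 − 0.464×1 − 0.467×1.5 = 9.83 V.
V_CE = 9.83 V > 0.2 V confirms active-region operation.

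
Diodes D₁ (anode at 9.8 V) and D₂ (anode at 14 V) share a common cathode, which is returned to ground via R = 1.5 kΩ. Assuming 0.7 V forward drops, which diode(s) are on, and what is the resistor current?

Only D₂ conducts; I_R ≈ 8.9 mA

Assume both conduct. Then node N would need to be at both 9.8−0.7 = 9.1 V and 14−0.7 = 13.3 V, which is impossible.
Assume only D₂ conducts: V_N = 14 − 0.7 = 13.3 V, so I_R = 13.3/1.5 = 8.87 mA.
Check D₁: its anode-to-cathode voltage is 9.8 − 13.3 = -3.5 V < 0.7 V, so it is off. The assumption is consistent.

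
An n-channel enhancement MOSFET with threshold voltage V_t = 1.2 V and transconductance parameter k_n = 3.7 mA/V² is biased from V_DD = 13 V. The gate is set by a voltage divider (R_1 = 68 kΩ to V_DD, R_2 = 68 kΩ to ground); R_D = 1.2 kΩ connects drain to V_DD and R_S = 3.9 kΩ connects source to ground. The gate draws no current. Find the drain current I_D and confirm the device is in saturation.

I_D ≈ 1.2 mA

V_G = V_DD·R_2/(R_1+R_2) = 13×68/136 = 6.5 V.
Assume saturation: I_D = (k_n/2)(V_GS − V_t)² with V_GS = V_G − I_D·R_S = 6.5 − 3.9·I_D.
Substituting gives 28.1·I_D² − 77.5·I_D + 52 = 0, with roots I_D = 1.16 or 1.6 mA.
The root I_D = 1.6 mA gives V_GS = 0.271 V ≤ V_t, so take I_D = 1.16 mA.
Then V_GS = 1.99 V and V_DS = V_DD − I_D(R_D+R_S) = 13 − 1.16×5.1 = 7.1 V.
Saturation requires V_DS ≥ V_GS − V_t = 0.791 V; 7.1 ≥ 0.791 ✓.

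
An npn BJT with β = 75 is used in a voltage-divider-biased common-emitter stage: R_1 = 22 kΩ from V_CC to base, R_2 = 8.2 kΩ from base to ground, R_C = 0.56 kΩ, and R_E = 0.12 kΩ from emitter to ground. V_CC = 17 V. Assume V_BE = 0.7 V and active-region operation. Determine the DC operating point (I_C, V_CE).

Thevenize the base divider: V_Th = V_CC·R_2/(R_1+R_2) = 17×8.2/30.2 = 4.62 V, R_Th = R_1‖R_2 = 5.97 kΩ.
Base-emitter loop: V_Th = I_B·R_Th + V_BE + (β+1)I_B·R_E, so I_B = (4.62 − 0.7) / (5.97 + 76×0.12) = 0.259 mA.
I_C = β·I_B = 75×0.259 = 19.5 mA, and I_E = (β+1)I_B = 19.7 mA.
V_CE = V_CC − I_C·R_C − I_E·R_E = 17 − 19.5×0.56 − 19.7×0.12 = 3.74 V.
V_CE = 3.74 V > 0.2 V confirms active-region operation.

I_C ≈ 19 mA, V_CE ≈ 3.7 V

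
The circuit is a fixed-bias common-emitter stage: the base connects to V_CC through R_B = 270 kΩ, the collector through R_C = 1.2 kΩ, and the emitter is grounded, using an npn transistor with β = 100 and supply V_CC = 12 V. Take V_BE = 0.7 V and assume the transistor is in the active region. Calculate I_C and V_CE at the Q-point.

I_C ≈ 4.2 mA, V_CE ≈ 7 V

Base loop: V_CC = I_B·R_B + V_BE, so I_B = (12 − 0.7)/270 kΩ = 0.0419 mA.
In the active region I_C = β·I_B = 100 × 0.0419 = 4.19 mA.
Collector loop: V_CE = V_CC − I_C·R_C = 12 − 4.19×1.2 = 6.98 V.
Since V_CE = 6.98 V > V_CE(sat) ≈ 0.2 V, the transistor is in the active region as assumed.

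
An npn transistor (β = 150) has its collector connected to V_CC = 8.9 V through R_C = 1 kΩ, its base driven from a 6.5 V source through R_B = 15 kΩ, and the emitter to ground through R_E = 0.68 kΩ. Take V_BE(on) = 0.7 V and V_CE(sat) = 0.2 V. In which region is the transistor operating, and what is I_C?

saturation; I_C ≈ 5.1 mA

Assume active: I_B = (6.5 − 0.7)/(15 + 151×0.68) = 0.0493 mA, I_C = β·I_B = 7.39 mA.
Then V_CE = 8.9 − 7.39×1 − 7.44×0.68 = -3.55 V < 0.2 V — the active assumption fails.
Re-solve with V_CE = 0.2 V. KCL at the emitter: V_E/R_E = (V_BB−0.7−V_E)/R_B + (V_CC−0.2−V_E)/R_C, giving V_E = 3.58 V.
I_C = (V_CC − 0.2 − V_E)/R_C = (8.7 − 3.58)/1 = 5.12 mA.
Check: I_B = (5.8 − 3.58)/15 = 0.148 mA, and β·I_B = 22.2 mA > I_C, confirming saturation.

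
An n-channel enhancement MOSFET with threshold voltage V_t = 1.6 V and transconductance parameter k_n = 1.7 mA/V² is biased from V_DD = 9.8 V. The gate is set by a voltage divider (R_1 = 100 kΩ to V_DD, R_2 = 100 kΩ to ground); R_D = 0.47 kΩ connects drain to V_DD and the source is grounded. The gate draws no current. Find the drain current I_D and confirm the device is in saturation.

I_D ≈ 9.3 mA

V_G = V_DD·R_2/(R_1+R_2) = 9.8×100/200 = 4.9 V. With the source grounded, V_GS = V_G = 4.9 V.
Assume saturation: I_D = (k_n/2)(V_GS − V_t)² = (1.7/2)×(4.9 − 1.6)² = 0.85×3.3² = 9.26 mA.
V_DS = V_DD − I_D·R_D = 9.8 − 9.26×0.47 = 5.45 V.
Saturation requires V_DS ≥ V_GS − V_t = 3.3 V; 5.45 ≥ 3.3 ✓.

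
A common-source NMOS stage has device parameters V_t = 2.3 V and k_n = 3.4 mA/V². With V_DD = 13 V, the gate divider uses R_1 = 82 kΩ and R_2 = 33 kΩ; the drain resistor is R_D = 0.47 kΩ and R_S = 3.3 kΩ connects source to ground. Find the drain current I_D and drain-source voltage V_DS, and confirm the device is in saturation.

I_D ≈ 0.31 mA, V_DS ≈ 12 V

V_G = V_DD·R_2/(R_1+R_2) = 13×33/115 = 3.73 V.
Assume saturation: I_D = (k_n/2)(V_GS − V_t)² with V_GS = V_G − I_D·R_S = 3.73 − 3.3·I_D.
Substituting gives 18.5·I_D² − 17·I_D + 3.48 = 0, with roots I_D = 0.305 or 0.616 mA.
The root I_D = 0.616 mA gives V_GS = 1.7 V ≤ V_t, so take I_D = 0.305 mA.
Then V_GS = 2.72 V and V_DS = V_DD − I_D(R_D+R_S) = 13 − 0.305×3.77 = 11.8 V.
Saturation requires V_DS ≥ V_GS − V_t = 0.424 V; 11.8 ≥ 0.424 ✓.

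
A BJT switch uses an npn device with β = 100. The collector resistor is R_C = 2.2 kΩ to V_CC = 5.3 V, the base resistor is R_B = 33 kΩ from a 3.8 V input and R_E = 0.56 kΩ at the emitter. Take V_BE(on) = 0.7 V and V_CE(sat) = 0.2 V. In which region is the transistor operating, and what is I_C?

Assume active: I_B = (3.8 − 0.7)/(33 + 101×0.56) = 0.0346 mA, I_C = β·I_B = 3.46 mA.
Then V_CE = 5.3 − 3.46×2.2 − 3.5×0.56 = -4.27 V < 0.2 V — the active assumption fails.
Re-solve with V_CE = 0.2 V. KCL at the emitter: V_E/R_E = (V_BB−0.7−V_E)/R_B + (V_CC−0.2−V_E)/R_C, giving V_E = 1.06 V.
I_C = (V_CC − 0.2 − V_E)/R_C = (5.1 − 1.06)/2.2 = 1.84 mA.
Check: I_B = (3.1 − 1.06)/33 = 0.0617 mA, and β·I_B = 6.17 mA > I_C, confirming saturation.

saturation; I_C ≈ 1.8 mA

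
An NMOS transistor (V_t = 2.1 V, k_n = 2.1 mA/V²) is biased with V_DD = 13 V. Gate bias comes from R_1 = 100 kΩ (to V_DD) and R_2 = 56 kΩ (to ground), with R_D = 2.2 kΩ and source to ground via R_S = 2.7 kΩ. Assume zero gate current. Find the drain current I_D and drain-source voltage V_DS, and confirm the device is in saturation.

I_D ≈ 0.66 mA, V_DS ≈ 9.8 V

V_G = V_DD·R_2/(R_1+R_2) = 13×56/156 = 4.67 V.
Assume saturation: I_D = (k_n/2)(V_GS − V_t)² with V_GS = V_G − I_D·R_S = 4.67 − 2.7·I_D.
Substituting gives 7.65·I_D² − 15.6·I_D + 6.92 = 0, with roots I_D = 0.658 or 1.37 mA.
The root I_D = 1.37 mA gives V_GS = 0.956 V ≤ V_t, so take I_D = 0.658 mA.
Then V_GS = 2.89 V and V_DS = V_DD − I_D(R_D+R_S) = 13 − 0.658×4.9 = 9.78 V.
Saturation requires V_DS ≥ V_GS − V_t = 0.791 V; 9.78 ≥ 0.791 ✓.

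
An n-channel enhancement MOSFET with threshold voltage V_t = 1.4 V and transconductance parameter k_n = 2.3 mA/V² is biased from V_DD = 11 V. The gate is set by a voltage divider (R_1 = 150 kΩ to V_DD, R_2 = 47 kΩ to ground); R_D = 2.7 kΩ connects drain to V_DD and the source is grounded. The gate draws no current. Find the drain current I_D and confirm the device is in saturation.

V_G = V_DD·R_2/(R_1+R_2) = 11×47/197 = 2.62 V. With the source grounded, V_GS = V_G = 2.62 V.
Assume saturation: I_D = (k_n/2)(V_GS − V_t)² = (2.3/2)×(2.62 − 1.4)² = 1.15×1.22² = 1.72 mA.
V_DS = V_DD − I_D·R_D = 11 − 1.72×2.7 = 6.35 V.
Saturation requires V_DS ≥ V_GS − V_t = 1.22 V; 6.35 ≥ 1.22 ✓.

I_D ≈ 1.7 mA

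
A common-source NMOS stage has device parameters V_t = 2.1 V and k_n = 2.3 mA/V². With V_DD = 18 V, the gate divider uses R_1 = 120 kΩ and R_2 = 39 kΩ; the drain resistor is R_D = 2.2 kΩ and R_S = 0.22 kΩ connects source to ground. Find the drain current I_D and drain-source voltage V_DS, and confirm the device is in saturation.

V_G = V_DD·R_2/(R_1+R_2) = 18×39/159 = 4.42 V.
Assume saturation: I_D = (k_n/2)(V_GS − V_t)² with V_GS = V_G − I_D·R_S = 4.42 − 0.22·I_D.
Substituting gives 0.0557·I_D² − 2.17·I_D + 6.16 = 0, with roots I_D = 3.08 or 35.9 mA.
The root I_D = 35.9 mA gives V_GS = -3.49 V ≤ V_t, so take I_D = 3.08 mA.
Then V_GS = 3.74 V and V_DS = V_DD − I_D(R_D+R_S) = 18 − 3.08×2.42 = 10.5 V.
Saturation requires V_DS ≥ V_GS − V_t = 1.64 V; 10.5 ≥ 1.64 ✓.

I_D ≈ 3.1 mA, V_DS ≈ 11 V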